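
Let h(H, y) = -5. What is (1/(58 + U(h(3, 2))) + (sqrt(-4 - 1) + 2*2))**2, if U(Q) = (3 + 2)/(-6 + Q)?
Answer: 4463404/400689 + 5086*I*sqrt(5)/633 ≈ 11.139 + 17.966*I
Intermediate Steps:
U(Q) = 5/(-6 + Q)
(1/(58 + U(h(3, 2))) + (sqrt(-4 - 1) + 2*2))**2 = (1/(58 + 5/(-6 - 5)) + (sqrt(-4 - 1) + 2*2))**2 = (1/(58 + 5/(-11)) + (sqrt(-5) + 4))**2 = (1/(58 + 5*(-1/11)) + (I*sqrt(5) + 4))**2 = (1/(58 - 5/11) + (4 + I*sqrt(5)))**2 = (1/(633/11) + (4 + I*sqrt(5)))**2 = (11/633 + (4 + I*sqrt(5)))**2 = (2543/633 + I*sqrt(5))**2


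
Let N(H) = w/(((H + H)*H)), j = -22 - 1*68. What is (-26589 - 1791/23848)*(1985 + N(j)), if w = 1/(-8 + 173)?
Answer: -1121484844322370421/21248568000 ≈ -5.2779e+7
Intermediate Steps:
j = -90 (j = -22 - 68 = -90)
w = 1/165 ≈ 0.0060606
N(H) = 1/(330*H**2) (N(H) = 1/(165*(((H + H)*H))) = 1/(165*(((2*H)*H))) = 1/(165*((2*H**2))) = (1/(2*H**2))/165 = 1/(330*H**2))
(-26589 - 1791/23848)*(1985 + N(j)) = (-26589 - 1791/23848)*(1985 + (1/330)/(-90)**2) = (-26589 - 1791*1/23848)*(1985 + (1/330)*(1/8100)) = (-26589 - 1791/23848)*(1985 + 1/2673000) = -634096263/23848*5305905001/2673000 = -1121484844322370421/21248568000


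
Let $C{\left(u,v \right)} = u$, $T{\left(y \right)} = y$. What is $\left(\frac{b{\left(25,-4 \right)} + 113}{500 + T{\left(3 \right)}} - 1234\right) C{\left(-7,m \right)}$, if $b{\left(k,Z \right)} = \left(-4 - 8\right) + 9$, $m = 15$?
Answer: $\frac{4344144}{503} \approx 8636.5$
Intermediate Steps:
$b{\left(k,Z \right)} = -3$ ($b{\left(k,Z \right)} = -12 + 9 = -3$)
$\left(\frac{b{\left(25,-4 \right)} + 113}{500 + T{\left(3 \right)}} - 1234\right) C{\left(-7,m \right)} = \left(\frac{-3 + 113}{500 + 3} - 1234\right) \left(-7\right) = \left(\frac{110}{503} - 1234\right) \left(-7\right) = \left(- \frac{620592}{503}\right) \left(-7\right) = \frac{4344144}{503}$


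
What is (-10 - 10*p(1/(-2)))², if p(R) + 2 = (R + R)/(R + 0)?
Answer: 100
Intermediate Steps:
p(R) = 0 (p(R) = -2 + (R + R)/(R + 0) = -2 + (2*R)/R = -2 + 2 = 0)
(-10 - 10*p(1/(-2)))² = (-10 - 10*0)² = (-10 + 0)² = (-10)² = 100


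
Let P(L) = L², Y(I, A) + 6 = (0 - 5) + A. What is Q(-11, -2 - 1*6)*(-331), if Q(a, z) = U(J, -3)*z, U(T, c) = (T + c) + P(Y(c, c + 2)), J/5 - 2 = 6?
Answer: 479288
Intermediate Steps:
J = 40 (J = 10 + 5*6 = 10 + 30 = 40)
Y(I, A) = -11 + A (Y(I, A) = -6 + ((0 - 5) + A) = -6 + (-5 + A) = -11 + A)
U(T, c) = T + c + (-9 + c)² (U(T, c) = (T + c) + (-11 + (c + 2))² = (T + c) + (-11 + (2 + c))² = (T + c) + (-9 + c)² = T + c + (-9 + c)²)
Q(a, z) = 181*z (Q(a, z) = (40 - 3 + (-9 - 3)²)*z = (40 - 3 + (-12)²)*z = (40 - 3 + 144)*z = 181*z)
Q(-11, -2 - 1*6)*(-331) = (181*(-2 - 1*6))*(-331) = (181*(-2 - 6))*(-331) = (181*(-8))*(-331) = -1448*(-331) = 479288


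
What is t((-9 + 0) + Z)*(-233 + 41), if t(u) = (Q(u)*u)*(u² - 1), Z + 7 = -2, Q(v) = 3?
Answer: 3348864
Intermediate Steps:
Z = -9 (Z = -7 - 2 = -9)
t(u) = 3*u*(-1 + u²) (t(u) = (3*u)*(u² - 1) = (3*u)*(-1 + u²) = 3*u*(-1 + u²))
t((-9 + 0) + Z)*(-233 + 41) = (3*((-9 + 0) - 9)*(-1 + ((-9 + 0) - 9)²))*(-233 + 41) = (3*(-9 - 9)*(-1 + (-9 - 9)²))*(-192) = (3*(-18)*(-1 + (-18)²))*(-192) = (3*(-18)*(-1 + 324))*(-192) = (3*(-18)*323)*(-192) = -17442*(-192) = 3348864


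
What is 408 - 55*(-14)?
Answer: 1178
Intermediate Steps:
408 - 55*(-14) = 408 + 770 = 1178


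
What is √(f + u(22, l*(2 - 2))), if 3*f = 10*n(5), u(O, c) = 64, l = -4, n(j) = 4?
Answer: 2*√174/3 ≈ 8.7939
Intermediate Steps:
f = 40/3 (f = (10*4)/3 = (⅓)*40 = 40/3 ≈ 13.333)
√(f + u(22, l*(2 - 2))) = √(40/3 + 64) = √(232/3) = 2*√174/3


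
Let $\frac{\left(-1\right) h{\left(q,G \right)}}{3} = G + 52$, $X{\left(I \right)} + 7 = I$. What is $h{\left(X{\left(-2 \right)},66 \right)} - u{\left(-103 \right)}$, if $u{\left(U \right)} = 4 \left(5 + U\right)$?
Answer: $38$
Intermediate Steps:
$X{\left(I \right)} = -7 + I$
$h{\left(q,G \right)} = -156 - 3 G$ ($h{\left(q,G \right)} = - 3 \left(G + 52\right) = - 3 \left(52 + G\right) = -156 - 3 G$)
$u{\left(U \right)} = 20 + 4 U$
$h{\left(X{\left(-2 \right)},66 \right)} - u{\left(-103 \right)} = \left(-156 - 198\right) - \left(20 + 4 \left(-103\right)\right) = \left(-156 - 198\right) - \left(20 - 412\right) = -354 - -392 = -354 + 392 = 38$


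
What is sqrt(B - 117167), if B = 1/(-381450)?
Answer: I*sqrt(681931167119958)/76290 ≈ 342.3*I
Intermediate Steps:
B = -1/381450 ≈ -2.6216e-6
sqrt(B - 117167) = sqrt(-1/381450 - 117167) = sqrt(-44693352151/381450) = I*sqrt(681931167119958)/76290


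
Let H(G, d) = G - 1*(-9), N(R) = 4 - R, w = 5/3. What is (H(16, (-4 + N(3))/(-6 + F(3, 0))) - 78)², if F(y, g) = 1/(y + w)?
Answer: 2809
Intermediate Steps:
w = 5/3 (w = 5*(⅓) = 5/3 ≈ 1.6667)
F(y, g) = 1/(5/3 + y) (F(y, g) = 1/(y + 5/3) = 1/(5/3 + y))
H(G, d) = 9 + G (H(G, d) = G + 9 = 9 + G)
(H(16, (-4 + N(3))/(-6 + F(3, 0))) - 78)² = ((9 + 16) - 78)² = (25 - 78)² = (-53)² = 2809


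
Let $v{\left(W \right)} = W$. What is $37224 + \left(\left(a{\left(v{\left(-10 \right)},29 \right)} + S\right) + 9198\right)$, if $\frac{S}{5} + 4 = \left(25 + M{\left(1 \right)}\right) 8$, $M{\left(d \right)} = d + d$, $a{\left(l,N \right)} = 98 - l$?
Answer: $47590$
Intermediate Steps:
$M{\left(d \right)} = 2 d$
$S = 1060$ ($S = -20 + 5 \left(25 + 2 \cdot 1\right) 8 = -20 + 5 \left(25 + 2\right) 8 = -20 + 5 \cdot 27 \cdot 8 = -20 + 5 \cdot 216 = -20 + 1080 = 1060$)
$37224 + \left(\left(a{\left(v{\left(-10 \right)},29 \right)} + S\right) + 9198\right) = 37224 + \left(\left(\left(98 - -10\right) + 1060\right) + 9198\right) = 37224 + \left(\left(\left(98 + 10\right) + 1060\right) + 9198\right) = 37224 + \left(\left(108 + 1060\right) + 9198\right) = 37224 + \left(1168 + 9198\right) = 37224 + 10366 = 47590$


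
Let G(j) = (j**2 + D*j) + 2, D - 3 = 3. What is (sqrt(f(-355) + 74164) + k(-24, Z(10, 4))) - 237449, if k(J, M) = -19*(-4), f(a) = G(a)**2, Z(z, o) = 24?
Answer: -237373 + sqrt(15350540773) ≈ -1.1348e+5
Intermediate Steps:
D = 6 (D = 3 + 3 = 6)
G(j) = 2 + j**2 + 6*j (G(j) = (j**2 + 6*j) + 2 = 2 + j**2 + 6*j)
f(a) = (2 + a**2 + 6*a)**2
k(J, M) = 76
(sqrt(f(-355) + 74164) + k(-24, Z(10, 4))) - 237449 = (sqrt((2 + (-355)**2 + 6*(-355))**2 + 74164) + 76) - 237449 = (sqrt((2 + 126025 - 2130)**2 + 74164) + 76) - 237449 = (sqrt(123897**2 + 74164) + 76) - 237449 = (sqrt(15350466609 + 74164) + 76) - 237449 = (sqrt(15350540773) + 76) - 237449 = (76 + sqrt(15350540773)) - 237449 = -237373 + sqrt(15350540773)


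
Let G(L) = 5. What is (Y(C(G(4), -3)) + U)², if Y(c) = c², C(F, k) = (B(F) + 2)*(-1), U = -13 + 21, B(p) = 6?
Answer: 5184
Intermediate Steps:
U = 8
C(F, k) = -8 (C(F, k) = (6 + 2)*(-1) = 8*(-1) = -8)
(Y(C(G(4), -3)) + U)² = ((-8)² + 8)² = (64 + 8)² = 72² = 5184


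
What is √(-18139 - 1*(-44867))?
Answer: 2*√6682 ≈ 163.49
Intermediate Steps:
√(-18139 - 1*(-44867)) = √(-18139 + 44867) = √26728 = 2*√6682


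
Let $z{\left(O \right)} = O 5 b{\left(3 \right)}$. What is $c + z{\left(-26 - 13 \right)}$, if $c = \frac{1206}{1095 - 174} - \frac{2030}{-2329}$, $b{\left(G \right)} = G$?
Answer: $- \frac{416717287}{715003} \approx -582.82$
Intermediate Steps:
$c = \frac{1559468}{715003}$ ($c = \frac{1206}{921} - - \frac{2030}{2329} = 1206 \cdot \frac{1}{921} + \frac{2030}{2329} = \frac{402}{307} + \frac{2030}{2329} = \frac{1559468}{715003} \approx 2.1811$)
$z{\left(O \right)} = 15 O$ ($z{\left(O \right)} = O 5 \cdot 3 = 5 O 3 = 15 O$)
$c + z{\left(-26 - 13 \right)} = \frac{1559468}{715003} + 15 \left(-26 - 13\right) = \frac{1559468}{715003} + 15 \left(-39\right) = \frac{1559468}{715003} - 585 = - \frac{416717287}{715003}$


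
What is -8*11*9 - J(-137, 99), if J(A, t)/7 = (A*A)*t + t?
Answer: -13008402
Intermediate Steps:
J(A, t) = 7*t + 7*t*A² (J(A, t) = 7*((A*A)*t + t) = 7*(A²*t + t) = 7*(t*A² + t) = 7*(t + t*A²) = 7*t + 7*t*A²)
-8*11*9 - J(-137, 99) = -8*11*9 - 7*99*(1 + (-137)²) = -88*9 - 7*99*(1 + 18769) = -792 - 7*99*18770 = -792 - 1*13007610 = -792 - 13007610 = -13008402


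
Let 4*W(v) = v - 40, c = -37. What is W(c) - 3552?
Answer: -14285/4 ≈ -3571.3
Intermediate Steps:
W(v) = -10 + v/4 (W(v) = (v - 40)/4 = (-40 + v)/4 = -10 + v/4)
W(c) - 3552 = (-10 + (¼)*(-37)) - 3552 = (-10 - 37/4) - 3552 = -77/4 - 3552 = -14285/4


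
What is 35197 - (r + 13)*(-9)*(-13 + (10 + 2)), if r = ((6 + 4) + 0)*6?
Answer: 34540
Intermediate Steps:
r = 60 (r = (10 + 0)*6 = 10*6 = 60)
35197 - (r + 13)*(-9)*(-13 + (10 + 2)) = 35197 - (60 + 13)*(-9)*(-13 + (10 + 2)) = 35197 - 73*(-9)*(-13 + 12) = 35197 - (-657)*(-1) = 35197 - 1*657 = 35197 - 657 = 34540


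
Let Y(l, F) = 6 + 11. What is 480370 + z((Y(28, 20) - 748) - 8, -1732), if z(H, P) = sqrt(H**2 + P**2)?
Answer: 480370 + sqrt(3545945) ≈ 4.8225e+5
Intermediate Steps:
Y(l, F) = 17
480370 + z((Y(28, 20) - 748) - 8, -1732) = 480370 + sqrt(((17 - 748) - 8)**2 + (-1732)**2) = 480370 + sqrt((-731 - 8)**2 + 2999824) = 480370 + sqrt((-739)**2 + 2999824) = 480370 + sqrt(546121 + 2999824) = 480370 + sqrt(3545945)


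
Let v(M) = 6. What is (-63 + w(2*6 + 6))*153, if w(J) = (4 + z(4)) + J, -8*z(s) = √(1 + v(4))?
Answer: -6273 - 153*√7/8 ≈ -6323.6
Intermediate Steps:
z(s) = -√7/8 (z(s) = -√(1 + 6)/8 = -√7/8)
w(J) = 4 + J - √7/8 (w(J) = (4 - √7/8) + J = 4 + J - √7/8)
(-63 + w(2*6 + 6))*153 = (-63 + (4 + (2*6 + 6) - √7/8))*153 = (-63 + (4 + (12 + 6) - √7/8))*153 = (-63 + (4 + 18 - √7/8))*153 = (-63 + (22 - √7/8))*153 = (-41 - √7/8)*153 = -6273 - 153*√7/8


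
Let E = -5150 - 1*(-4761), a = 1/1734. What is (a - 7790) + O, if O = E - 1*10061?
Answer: -31628159/1734 ≈ -18240.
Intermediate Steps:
a = 1/1734 ≈ 0.00057670
E = -389 (E = -5150 + 4761 = -389)
O = -10450 (O = -389 - 1*10061 = -389 - 10061 = -10450)
(a - 7790) + O = (1/1734 - 7790) - 10450 = -13507859/1734 - 10450 = -31628159/1734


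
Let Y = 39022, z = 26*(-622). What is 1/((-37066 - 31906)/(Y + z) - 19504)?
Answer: -11425/222867686 ≈ -5.1264e-5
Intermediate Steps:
z = -16172
1/((-37066 - 31906)/(Y + z) - 19504) = 1/((-37066 - 31906)/(39022 - 16172) - 19504) = 1/(-68972/22850 - 19504) = 1/(-68972*1/22850 - 19504) = 1/(-34486/11425 - 19504) = 1/(-222867686/11425) = -11425/222867686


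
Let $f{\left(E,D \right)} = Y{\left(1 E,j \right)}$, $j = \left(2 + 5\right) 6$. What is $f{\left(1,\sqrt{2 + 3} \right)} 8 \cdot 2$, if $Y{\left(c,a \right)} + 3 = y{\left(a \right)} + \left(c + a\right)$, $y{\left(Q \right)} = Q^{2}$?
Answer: $28864$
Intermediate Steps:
$j = 42$ ($j = 7 \cdot 6 = 42$)
$Y{\left(c,a \right)} = -3 + a + c + a^{2}$ ($Y{\left(c,a \right)} = -3 + \left(a^{2} + \left(c + a\right)\right) = -3 + \left(a^{2} + \left(a + c\right)\right) = -3 + \left(a + c + a^{2}\right) = -3 + a + c + a^{2}$)
$f{\left(E,D \right)} = 1803 + E$ ($f{\left(E,D \right)} = -3 + 42 + 1 E + 42^{2} = -3 + 42 + E + 1764 = 1803 + E$)
$f{\left(1,\sqrt{2 + 3} \right)} 8 \cdot 2 = \left(1803 + 1\right) 8 \cdot 2 = 1804 \cdot 8 \cdot 2 = 14432 \cdot 2 = 28864$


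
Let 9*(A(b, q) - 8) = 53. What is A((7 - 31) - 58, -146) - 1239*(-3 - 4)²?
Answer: -546274/9 ≈ -60697.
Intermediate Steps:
A(b, q) = 125/9 (A(b, q) = 8 + (⅑)*53 = 8 + 53/9 = 125/9)
A((7 - 31) - 58, -146) - 1239*(-3 - 4)² = 125/9 - 1239*(-3 - 4)² = 125/9 - 1239*(-7)² = 125/9 - 1239*49 = 125/9 - 1*60711 = 125/9 - 60711 = -546274/9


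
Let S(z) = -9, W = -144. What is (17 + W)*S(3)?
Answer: 1143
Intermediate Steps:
(17 + W)*S(3) = (17 - 144)*(-9) = -127*(-9) = 1143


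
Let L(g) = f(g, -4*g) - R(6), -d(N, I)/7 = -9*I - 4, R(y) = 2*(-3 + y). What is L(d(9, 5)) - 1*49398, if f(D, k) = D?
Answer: -49061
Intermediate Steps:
R(y) = -6 + 2*y
d(N, I) = 28 + 63*I (d(N, I) = -7*(-9*I - 4) = -7*(-4 - 9*I) = 28 + 63*I)
L(g) = -6 + g (L(g) = g - (-6 + 2*6) = g - (-6 + 12) = g - 1*6 = g - 6 = -6 + g)
L(d(9, 5)) - 1*49398 = (-6 + (28 + 63*5)) - 1*49398 = (-6 + (28 + 315)) - 49398 = (-6 + 343) - 49398 = 337 - 49398 = -49061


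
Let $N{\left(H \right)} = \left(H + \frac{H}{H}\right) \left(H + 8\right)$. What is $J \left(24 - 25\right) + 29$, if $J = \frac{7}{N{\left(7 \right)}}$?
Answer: $\frac{3473}{120} \approx 28.942$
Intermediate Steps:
$N{\left(H \right)} = \left(1 + H\right) \left(8 + H\right)$ ($N{\left(H \right)} = \left(H + 1\right) \left(8 + H\right) = \left(1 + H\right) \left(8 + H\right)$)
$J = \frac{7}{120}$ ($J = \frac{7}{8 + 7^{2} + 9 \cdot 7} = \frac{7}{8 + 49 + 63} = \frac{7}{120} \approx 0.058333$)
$J \left(24 - 25\right) + 29 = \frac{7 \left(24 - 25\right)}{120} + 29 = \frac{7}{120} \left(-1\right) + 29 = - \frac{7}{120} + 29 = \frac{3473}{120}$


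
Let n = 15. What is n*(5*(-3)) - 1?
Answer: -226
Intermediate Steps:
n*(5*(-3)) - 1 = 15*(5*(-3)) - 1 = 15*(-15) - 1 = -225 - 1 = -226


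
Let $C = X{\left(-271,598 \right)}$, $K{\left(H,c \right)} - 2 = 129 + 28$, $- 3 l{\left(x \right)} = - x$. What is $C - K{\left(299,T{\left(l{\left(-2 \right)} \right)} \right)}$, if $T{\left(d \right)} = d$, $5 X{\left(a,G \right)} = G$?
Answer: $- \frac{197}{5} \approx -39.4$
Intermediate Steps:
$X{\left(a,G \right)} = \frac{G}{5}$
$l{\left(x \right)} = \frac{x}{3}$ ($l{\left(x \right)} = - \frac{\left(-1\right) x}{3} = \frac{x}{3}$)
$K{\left(H,c \right)} = 159$ ($K{\left(H,c \right)} = 2 + \left(129 + 28\right) = 2 + 157 = 159$)
$C = \frac{598}{5}$ ($C = \frac{1}{5} \cdot 598 = \frac{598}{5} \approx 119.6$)
$C - K{\left(299,T{\left(l{\left(-2 \right)} \right)} \right)} = \frac{598}{5} - 159 = - \frac{197}{5}$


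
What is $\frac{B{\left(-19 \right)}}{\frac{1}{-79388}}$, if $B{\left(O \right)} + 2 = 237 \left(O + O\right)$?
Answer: $715127104$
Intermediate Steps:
$B{\left(O \right)} = -2 + 474 O$ ($B{\left(O \right)} = -2 + 237 \left(O + O\right) = -2 + 237 \cdot 2 O = -2 + 474 O$)
$\frac{B{\left(-19 \right)}}{\frac{1}{-79388}} = \frac{-2 + 474 \left(-19\right)}{\frac{1}{-79388}} = \frac{-2 - 9006}{- \frac{1}{79388}} = \left(-9008\right) \left(-79388\right) = 715127104$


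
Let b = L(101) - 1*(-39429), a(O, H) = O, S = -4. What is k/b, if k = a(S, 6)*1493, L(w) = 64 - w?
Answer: -1493/9848 ≈ -0.15160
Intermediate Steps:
k = -5972 (k = -4*1493 = -5972)
b = 39392 (b = (64 - 1*101) - 1*(-39429) = (64 - 101) + 39429 = -37 + 39429 = 39392)
k/b = -5972/39392 = -5972*1/39392 = -1493/9848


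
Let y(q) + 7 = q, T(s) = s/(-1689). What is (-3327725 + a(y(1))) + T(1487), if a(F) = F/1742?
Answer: -4895480774519/1471119 ≈ -3.3277e+6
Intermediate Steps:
T(s) = -s/1689 (T(s) = s*(-1/1689) = -s/1689)
y(q) = -7 + q
a(F) = F/1742 (a(F) = F*(1/1742) = F/1742)
(-3327725 + a(y(1))) + T(1487) = (-3327725 + (-7 + 1)/1742) - 1/1689*1487 = (-3327725 + (1/1742)*(-6)) - 1487/1689 = (-3327725 - 3/871) - 1487/1689 = -2898448478/871 - 1487/1689 = -4895480774519/1471119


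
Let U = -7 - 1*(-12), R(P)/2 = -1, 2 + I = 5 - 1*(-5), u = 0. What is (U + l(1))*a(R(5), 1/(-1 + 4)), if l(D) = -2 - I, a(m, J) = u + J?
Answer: -5/3 ≈ -1.6667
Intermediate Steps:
I = 8 (I = -2 + (5 - 1*(-5)) = -2 + (5 + 5) = -2 + 10 = 8)
R(P) = -2 (R(P) = 2*(-1) = -2)
U = 5 (U = -7 + 12 = 5)
a(m, J) = J (a(m, J) = 0 + J = J)
l(D) = -10 (l(D) = -2 - 1*8 = -2 - 8 = -10)
(U + l(1))*a(R(5), 1/(-1 + 4)) = (5 - 10)/(-1 + 4) = -5/3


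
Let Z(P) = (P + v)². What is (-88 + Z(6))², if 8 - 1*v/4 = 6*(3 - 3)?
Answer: 1838736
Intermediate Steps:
v = 32 (v = 32 - 24*(3 - 3) = 32 - 24*0 = 32 - 4*0 = 32 + 0 = 32)
Z(P) = (32 + P)² (Z(P) = (P + 32)² = (32 + P)²)
(-88 + Z(6))² = (-88 + (32 + 6)²)² = (-88 + 38²)² = (-88 + 1444)² = 1356² = 1838736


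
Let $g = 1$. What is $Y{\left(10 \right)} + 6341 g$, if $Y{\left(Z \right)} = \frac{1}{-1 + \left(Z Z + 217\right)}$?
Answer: $\frac{2003757}{316} \approx 6341.0$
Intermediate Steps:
$Y{\left(Z \right)} = \frac{1}{216 + Z^{2}}$ ($Y{\left(Z \right)} = \frac{1}{-1 + \left(Z^{2} + 217\right)} = \frac{1}{-1 + \left(217 + Z^{2}\right)} = \frac{1}{216 + Z^{2}}$)
$Y{\left(10 \right)} + 6341 g = \frac{1}{216 + 10^{2}} + 6341 \cdot 1 = \frac{1}{216 + 100} + 6341 = \frac{1}{316} + 6341 = \frac{2003757}{316}$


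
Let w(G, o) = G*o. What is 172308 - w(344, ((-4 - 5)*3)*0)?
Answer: 172308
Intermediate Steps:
172308 - w(344, ((-4 - 5)*3)*0) = 172308 - 344*((-4 - 5)*3)*0 = 172308 - 344*-9*3*0 = 172308 - 344*(-27*0) = 172308 - 344*0 = 172308 - 1*0 = 172308 + 0 = 172308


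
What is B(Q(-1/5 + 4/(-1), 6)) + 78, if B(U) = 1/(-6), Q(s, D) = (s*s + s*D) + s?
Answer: 467/6 ≈ 77.833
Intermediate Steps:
Q(s, D) = s + s² + D*s (Q(s, D) = (s² + D*s) + s = s + s² + D*s)
B(U) = -⅙
B(Q(-1/5 + 4/(-1), 6)) + 78 = -⅙ + 78 = 467/6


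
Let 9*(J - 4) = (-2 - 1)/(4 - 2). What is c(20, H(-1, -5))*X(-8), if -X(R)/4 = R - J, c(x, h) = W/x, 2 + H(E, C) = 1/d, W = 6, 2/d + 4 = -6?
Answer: 71/5 ≈ 14.200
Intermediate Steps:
d = -⅕ (d = 2/(-4 - 6) = 2/(-10) = 2*(-⅒) = -⅕ ≈ -0.20000)
H(E, C) = -7 (H(E, C) = -2 + 1/(-⅕) = -2 - 5 = -7)
J = 23/6 (J = 4 + ((-2 - 1)/(4 - 2))/9 = 4 + (-3/2)/9 = 4 + (-3*½)/9 = 4 + (⅑)*(-3/2) = 4 - ⅙ = 23/6 ≈ 3.8333)
c(x, h) = 6/x
X(R) = 46/3 - 4*R (X(R) = -4*(R - 1*23/6) = -4*(R - 23/6) = -4*(-23/6 + R) = 46/3 - 4*R)
c(20, H(-1, -5))*X(-8) = (6/20)*(46/3 - 4*(-8)) = (6*(1/20))*(46/3 + 32) = (3/10)*(142/3) = 71/5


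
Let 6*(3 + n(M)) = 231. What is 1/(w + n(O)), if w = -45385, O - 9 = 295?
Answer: -2/90699 ≈ -2.2051e-5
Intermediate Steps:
O = 304 (O = 9 + 295 = 304)
n(M) = 71/2 (n(M) = -3 + (⅙)*231 = -3 + 77/2 = 71/2)
1/(w + n(O)) = 1/(-45385 + 71/2) = 1/(-90699/2) = -2/90699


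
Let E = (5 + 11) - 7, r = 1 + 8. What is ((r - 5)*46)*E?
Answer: 1656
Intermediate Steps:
r = 9
E = 9 (E = 16 - 7 = 9)
((r - 5)*46)*E = ((9 - 5)*46)*9 = (4*46)*9 = 184*9 = 1656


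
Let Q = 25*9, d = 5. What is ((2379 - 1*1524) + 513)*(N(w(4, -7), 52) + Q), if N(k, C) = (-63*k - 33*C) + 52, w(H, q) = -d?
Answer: -1537632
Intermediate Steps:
w(H, q) = -5 (w(H, q) = -1*5 = -5)
Q = 225
N(k, C) = 52 - 63*k - 33*C
((2379 - 1*1524) + 513)*(N(w(4, -7), 52) + Q) = ((2379 - 1*1524) + 513)*((52 - 63*(-5) - 33*52) + 225) = ((2379 - 1524) + 513)*((52 + 315 - 1716) + 225) = (855 + 513)*(-1349 + 225) = 1368*(-1124) = -1537632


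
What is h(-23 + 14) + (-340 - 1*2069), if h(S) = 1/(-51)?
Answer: -122860/51 ≈ -2409.0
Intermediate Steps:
h(S) = -1/51
h(-23 + 14) + (-340 - 1*2069) = -1/51 + (-340 - 1*2069) = -1/51 + (-340 - 2069) = -1/51 - 2409 = -122860/51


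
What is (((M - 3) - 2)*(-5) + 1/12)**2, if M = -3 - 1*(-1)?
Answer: 177241/144 ≈ 1230.8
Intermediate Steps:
M = -2 (M = -3 + 1 = -2)
(((M - 3) - 2)*(-5) + 1/12)**2 = (((-2 - 3) - 2)*(-5) + 1/12)**2 = ((-5 - 2)*(-5) + 1/12)**2 = (-7*(-5) + 1/12)**2 = (35 + 1/12)**2 = (421/12)**2 = 177241/144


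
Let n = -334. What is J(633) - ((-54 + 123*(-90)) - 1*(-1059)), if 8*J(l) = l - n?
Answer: 81487/8 ≈ 10186.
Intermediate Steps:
J(l) = 167/4 + l/8 (J(l) = (l - 1*(-334))/8 = (l + 334)/8 = (334 + l)/8 = 167/4 + l/8)
J(633) - ((-54 + 123*(-90)) - 1*(-1059)) = (167/4 + (⅛)*633) - ((-54 + 123*(-90)) - 1*(-1059)) = (167/4 + 633/8) - ((-54 - 11070) + 1059) = 967/8 - (-11124 + 1059) = 967/8 - 1*(-10065) = 967/8 + 10065 = 81487/8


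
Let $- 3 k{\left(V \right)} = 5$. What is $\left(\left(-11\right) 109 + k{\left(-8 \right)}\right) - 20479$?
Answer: $- \frac{65039}{3} \approx -21680.0$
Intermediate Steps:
$k{\left(V \right)} = - \frac{5}{3}$ ($k{\left(V \right)} = \left(- \frac{1}{3}\right) 5 = - \frac{5}{3}$)
$\left(\left(-11\right) 109 + k{\left(-8 \right)}\right) - 20479 = \left(\left(-11\right) 109 - \frac{5}{3}\right) - 20479 = \left(-1199 - \frac{5}{3}\right) - 20479 = - \frac{3602}{3} - 20479 = - \frac{65039}{3}$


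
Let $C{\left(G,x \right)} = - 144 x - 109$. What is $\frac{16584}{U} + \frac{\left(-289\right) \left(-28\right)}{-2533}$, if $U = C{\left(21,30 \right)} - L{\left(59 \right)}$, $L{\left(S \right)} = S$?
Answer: $- \frac{191971}{27863} \approx -6.8898$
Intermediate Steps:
$C{\left(G,x \right)} = -109 - 144 x$
$U = -4488$ ($U = \left(-109 - 4320\right) - 59 = -4429 - 59 = -4488$)
$\frac{16584}{U} + \frac{\left(-289\right) \left(-28\right)}{-2533} = \frac{16584}{-4488} + \frac{\left(-289\right) \left(-28\right)}{-2533} = 16584 \left(- \frac{1}{4488}\right) + 8092 \left(- \frac{1}{2533}\right) = - \frac{691}{187} - \frac{476}{149} = - \frac{191971}{27863}$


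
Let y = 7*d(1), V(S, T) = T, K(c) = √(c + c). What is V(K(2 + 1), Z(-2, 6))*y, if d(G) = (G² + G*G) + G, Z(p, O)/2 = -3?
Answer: -126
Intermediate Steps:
Z(p, O) = -6 (Z(p, O) = 2*(-3) = -6)
d(G) = G + 2*G² (d(G) = (G² + G²) + G = 2*G² + G = G + 2*G²)
K(c) = √2*√c (K(c) = √(2*c) = √2*√c)
y = 21 (y = 7*(1*(1 + 2*1)) = 7*(1*(1 + 2)) = 7*(1*3) = 7*3 = 21)
V(K(2 + 1), Z(-2, 6))*y = -6*21 = -126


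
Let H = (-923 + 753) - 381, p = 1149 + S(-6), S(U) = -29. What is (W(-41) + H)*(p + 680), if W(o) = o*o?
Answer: 2034000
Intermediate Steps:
W(o) = o²
p = 1120 (p = 1149 - 29 = 1120)
H = -551 (H = -170 - 381 = -551)
(W(-41) + H)*(p + 680) = ((-41)² - 551)*(1120 + 680) = (1681 - 551)*1800 = 1130*1800 = 2034000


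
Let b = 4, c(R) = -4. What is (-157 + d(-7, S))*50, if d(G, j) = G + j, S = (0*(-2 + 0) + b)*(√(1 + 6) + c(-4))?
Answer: -9000 + 200*√7 ≈ -8470.8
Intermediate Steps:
S = -16 + 4*√7 (S = (0*(-2 + 0) + 4)*(√(1 + 6) - 4) = (0*(-2) + 4)*(√7 - 4) = (0 + 4)*(-4 + √7) = 4*(-4 + √7) = -16 + 4*√7 ≈ -5.4170)
(-157 + d(-7, S))*50 = (-157 + (-7 + (-16 + 4*√7)))*50 = (-157 + (-23 + 4*√7))*50 = (-180 + 4*√7)*50 = -9000 + 200*√7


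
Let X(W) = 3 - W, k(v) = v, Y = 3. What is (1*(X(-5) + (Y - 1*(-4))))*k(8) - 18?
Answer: 102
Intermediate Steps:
(1*(X(-5) + (Y - 1*(-4))))*k(8) - 18 = (1*((3 - 1*(-5)) + (3 - 1*(-4))))*8 - 18 = (1*((3 + 5) + (3 + 4)))*8 - 18 = (1*(8 + 7))*8 - 18 = (1*15)*8 - 18 = 15*8 - 18 = 120 - 18 = 102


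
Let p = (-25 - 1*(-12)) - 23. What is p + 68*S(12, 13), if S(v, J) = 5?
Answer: 304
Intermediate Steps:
p = -36 (p = (-25 + 12) - 23 = -13 - 23 = -36)
p + 68*S(12, 13) = -36 + 68*5 = -36 + 340 = 304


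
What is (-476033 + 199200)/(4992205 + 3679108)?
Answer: -276833/8671313 ≈ -0.031925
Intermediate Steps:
(-476033 + 199200)/(4992205 + 3679108) = -276833/8671313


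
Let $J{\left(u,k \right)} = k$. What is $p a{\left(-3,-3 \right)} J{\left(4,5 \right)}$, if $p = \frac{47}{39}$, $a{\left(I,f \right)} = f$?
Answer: $- \frac{235}{13} \approx -18.077$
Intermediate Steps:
$p = \frac{47}{39}$ ($p = 47 \cdot \frac{1}{39} = \frac{47}{39} \approx 1.2051$)
$p a{\left(-3,-3 \right)} J{\left(4,5 \right)} = \frac{47}{39} \left(-3\right) 5 = \left(- \frac{47}{13}\right) 5 = - \frac{235}{13}$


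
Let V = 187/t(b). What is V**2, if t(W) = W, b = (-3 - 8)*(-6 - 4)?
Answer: 289/100 ≈ 2.8900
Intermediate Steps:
b = 110 (b = -11*(-10) = 110)
V = 17/10 (V = 187/110 = 187*(1/110) = 17/10 ≈ 1.7000)
V**2 = (17/10)**2 = 289/100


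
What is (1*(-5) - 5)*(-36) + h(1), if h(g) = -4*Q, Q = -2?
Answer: 368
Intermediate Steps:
h(g) = 8 (h(g) = -4*(-2) = 8)
(1*(-5) - 5)*(-36) + h(1) = (1*(-5) - 5)*(-36) + 8 = (-5 - 5)*(-36) + 8 = -10*(-36) + 8 = 360 + 8 = 368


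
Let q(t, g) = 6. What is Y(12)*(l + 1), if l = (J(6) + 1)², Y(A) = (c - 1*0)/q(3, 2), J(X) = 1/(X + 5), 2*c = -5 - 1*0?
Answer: -1325/1452 ≈ -0.91253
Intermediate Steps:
c = -5/2 (c = (-5 - 1*0)/2 = (-5 + 0)/2 = (½)*(-5) = -5/2 ≈ -2.5000)
J(X) = 1/(5 + X)
Y(A) = -5/12 (Y(A) = (-5/2 - 1*0)/6 = (-5/2 + 0)*(⅙) = -5/2*⅙ = -5/12)
l = 144/121 (l = (1/(5 + 6) + 1)² = (1/11 + 1)² = (12/11)² = 144/121 ≈ 1.1901)
Y(12)*(l + 1) = -5*(144/121 + 1)/12 = -5/12*265/121 = -1325/1452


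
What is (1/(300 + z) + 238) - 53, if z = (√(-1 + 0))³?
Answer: 16650485/90001 + I/90001 ≈ 185.0 + 1.1111e-5*I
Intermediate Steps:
z = -I (z = (√(-1))³ = I³ = -I ≈ -1.0*I)
(1/(300 + z) + 238) - 53 = (1/(300 - I) + 238) - 53 = ((300 + I)/90001 + 238) - 53 = (238 + (300 + I)/90001) - 53 = 185 + (300 + I)/90001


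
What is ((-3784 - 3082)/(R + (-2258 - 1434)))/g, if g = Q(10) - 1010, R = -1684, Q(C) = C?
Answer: -3433/2688000 ≈ -0.0012772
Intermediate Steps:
g = -1000 (g = 10 - 1010 = -1000)
((-3784 - 3082)/(R + (-2258 - 1434)))/g = ((-3784 - 3082)/(-1684 + (-2258 - 1434)))/(-1000) = -6866/(-1684 - 3692)*(-1/1000) = -6866/(-5376)*(-1/1000) = -6866*(-1/5376)*(-1/1000) = (3433/2688)*(-1/1000) = -3433/2688000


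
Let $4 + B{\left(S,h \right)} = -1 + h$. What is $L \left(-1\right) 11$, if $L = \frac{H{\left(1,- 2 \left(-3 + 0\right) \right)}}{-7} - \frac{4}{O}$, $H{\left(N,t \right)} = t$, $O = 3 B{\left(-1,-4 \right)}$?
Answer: $\frac{1474}{189} \approx 7.7989$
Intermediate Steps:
$B{\left(S,h \right)} = -5 + h$ ($B{\left(S,h \right)} = -4 + \left(-1 + h\right) = -5 + h$)
$O = -27$ ($O = 3 \left(-5 - 4\right) = 3 \left(-9\right) = -27$)
$L = - \frac{134}{189}$ ($L = \frac{\left(-2\right) \left(-3 + 0\right)}{-7} - \frac{4}{-27} = \left(-2\right) \left(-3\right) \left(- \frac{1}{7}\right) - - \frac{4}{27} = 6 \left(- \frac{1}{7}\right) + \frac{4}{27} = - \frac{6}{7} + \frac{4}{27} = - \frac{134}{189} \approx -0.70899$)
$L \left(-1\right) 11 = \left(- \frac{134}{189}\right) \left(-1\right) 11 = \frac{134}{189} \cdot 11 = \frac{1474}{189}$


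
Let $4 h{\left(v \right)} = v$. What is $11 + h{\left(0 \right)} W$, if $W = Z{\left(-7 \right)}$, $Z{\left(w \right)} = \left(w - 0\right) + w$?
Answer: $11$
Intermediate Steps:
$h{\left(v \right)} = \frac{v}{4}$
$Z{\left(w \right)} = 2 w$ ($Z{\left(w \right)} = \left(w + 0\right) + w = w + w = 2 w$)
$W = -14$ ($W = 2 \left(-7\right) = -14$)
$11 + h{\left(0 \right)} W = 11 + \frac{1}{4} \cdot 0 \left(-14\right) = 11 + 0 \left(-14\right) = 11 + 0 = 11$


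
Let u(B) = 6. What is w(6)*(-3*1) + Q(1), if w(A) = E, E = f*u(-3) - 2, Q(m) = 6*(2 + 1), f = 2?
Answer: -12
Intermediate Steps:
Q(m) = 18 (Q(m) = 6*3 = 18)
E = 10 (E = 2*6 - 2 = 12 - 2 = 10)
w(A) = 10
w(6)*(-3*1) + Q(1) = 10*(-3*1) + 18 = 10*(-3) + 18 = -30 + 18 = -12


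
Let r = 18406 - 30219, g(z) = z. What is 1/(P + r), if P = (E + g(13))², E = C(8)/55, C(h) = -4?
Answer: -3025/35228804 ≈ -8.5867e-5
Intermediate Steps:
E = -4/55 ≈ -0.072727
P = 505521/3025 (P = (-4/55 + 13)² = (711/55)² = 505521/3025 ≈ 167.11)
r = -11813
1/(P + r) = 1/(505521/3025 - 11813) = 1/(-35228804/3025) = -3025/35228804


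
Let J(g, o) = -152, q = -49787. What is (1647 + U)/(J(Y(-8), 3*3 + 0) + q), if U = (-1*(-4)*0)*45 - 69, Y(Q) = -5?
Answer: -1578/49939 ≈ -0.031599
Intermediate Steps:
U = -69 (U = (4*0)*45 - 69 = 0*45 - 69 = 0 - 69 = -69)
(1647 + U)/(J(Y(-8), 3*3 + 0) + q) = (1647 - 69)/(-152 - 49787) = 1578/(-49939) = 1578*(-1/49939) = -1578/49939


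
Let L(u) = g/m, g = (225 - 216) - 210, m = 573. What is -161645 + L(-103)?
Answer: -30874262/191 ≈ -1.6165e+5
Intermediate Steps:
g = -201 (g = 9 - 210 = -201)
L(u) = -67/191 (L(u) = -201/573 = -201*1/573 = -67/191)
-161645 + L(-103) = -161645 - 67/191 = -30874262/191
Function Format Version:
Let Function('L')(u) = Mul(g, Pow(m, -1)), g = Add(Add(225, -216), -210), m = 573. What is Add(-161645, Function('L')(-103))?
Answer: Rational(-30874262, 191) ≈ -1.6165e+5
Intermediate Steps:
g = -201 (g = Add(9, -210) = -201)
Function('L')(u) = Rational(-67, 191) (Function('L')(u) = Mul(-201, Pow(573, -1)) = Mul(-201, Rational(1, 573)) = Rational(-67, 191))
Add(-161645, Function('L')(-103)) = Add(-161645, Rational(-67, 191)) = Rational(-30874262, 191)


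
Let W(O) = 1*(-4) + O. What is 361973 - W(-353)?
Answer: 362330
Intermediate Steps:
W(O) = -4 + O
361973 - W(-353) = 361973 - (-4 - 353) = 361973 - 1*(-357) = 361973 + 357 = 362330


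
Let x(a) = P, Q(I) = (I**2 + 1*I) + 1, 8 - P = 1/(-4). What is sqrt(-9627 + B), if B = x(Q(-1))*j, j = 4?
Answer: 3*I*sqrt(1066) ≈ 97.949*I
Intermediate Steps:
P = 33/4 (P = 8 - 1/(-4) = 8 - 1*(-1/4) = 8 + 1/4 = 33/4 ≈ 8.2500)
Q(I) = 1 + I + I**2 (Q(I) = (I**2 + I) + 1 = (I + I**2) + 1 = 1 + I + I**2)
x(a) = 33/4
B = 33 (B = (33/4)*4 = 33)
sqrt(-9627 + B) = sqrt(-9627 + 33) = sqrt(-9594) = 3*I*sqrt(1066)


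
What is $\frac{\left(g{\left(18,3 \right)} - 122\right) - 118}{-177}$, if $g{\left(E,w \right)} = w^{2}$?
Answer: $\frac{77}{59} \approx 1.3051$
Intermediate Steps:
$\frac{\left(g{\left(18,3 \right)} - 122\right) - 118}{-177} = \frac{\left(3^{2} - 122\right) - 118}{-177} = \left(\left(9 - 122\right) - 118\right) \left(- \frac{1}{177}\right) = \left(-113 - 118\right) \left(- \frac{1}{177}\right) = \left(-231\right) \left(- \frac{1}{177}\right) = \frac{77}{59}$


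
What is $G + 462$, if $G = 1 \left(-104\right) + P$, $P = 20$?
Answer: $378$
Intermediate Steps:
$G = -84$ ($G = 1 \left(-104\right) + 20 = -104 + 20 = -84$)
$G + 462 = -84 + 462 = 378$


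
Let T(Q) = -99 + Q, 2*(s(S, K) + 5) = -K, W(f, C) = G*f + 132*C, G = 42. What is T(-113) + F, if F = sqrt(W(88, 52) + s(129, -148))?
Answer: -212 + 3*sqrt(1181) ≈ -108.90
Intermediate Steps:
W(f, C) = 42*f + 132*C
s(S, K) = -5 - K/2 (s(S, K) = -5 + (-K)/2 = -5 - K/2)
F = 3*sqrt(1181) (F = sqrt((42*88 + 132*52) + (-5 - 1/2*(-148))) = sqrt((3696 + 6864) + (-5 + 74)) = sqrt(10560 + 69) = sqrt(10629) = 3*sqrt(1181) ≈ 103.10)
T(-113) + F = (-99 - 113) + 3*sqrt(1181) = -212 + 3*sqrt(1181)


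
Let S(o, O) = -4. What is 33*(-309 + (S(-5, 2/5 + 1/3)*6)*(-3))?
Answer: -7821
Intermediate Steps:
33*(-309 + (S(-5, 2/5 + 1/3)*6)*(-3)) = 33*(-309 - 4*6*(-3)) = 33*(-309 - 24*(-3)) = 33*(-309 + 72) = 33*(-237) = -7821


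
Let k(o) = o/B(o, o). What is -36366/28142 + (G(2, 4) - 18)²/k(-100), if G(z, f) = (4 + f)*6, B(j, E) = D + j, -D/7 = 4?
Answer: 16191609/14071 ≈ 1150.7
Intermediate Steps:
D = -28 (D = -7*4 = -28)
B(j, E) = -28 + j
G(z, f) = 24 + 6*f
k(o) = o/(-28 + o)
-36366/28142 + (G(2, 4) - 18)²/k(-100) = -36366/28142 + ((24 + 6*4) - 18)²/((-100/(-28 - 100))) = -36366*1/28142 + ((24 + 24) - 18)²/((-100/(-128))) = -18183/14071 + (48 - 18)²/((-100*(-1/128))) = -18183/14071 + 30²/(25/32) = -18183/14071 + 900*(32/25) = -18183/14071 + 1152 = 16191609/14071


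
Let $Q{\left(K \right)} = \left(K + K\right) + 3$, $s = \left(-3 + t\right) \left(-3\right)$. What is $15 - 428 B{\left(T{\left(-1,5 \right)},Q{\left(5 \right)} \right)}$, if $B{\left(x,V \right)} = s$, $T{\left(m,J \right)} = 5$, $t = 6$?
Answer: $3867$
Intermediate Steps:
$s = -9$ ($s = \left(-3 + 6\right) \left(-3\right) = 3 \left(-3\right) = -9$)
$Q{\left(K \right)} = 3 + 2 K$ ($Q{\left(K \right)} = 2 K + 3 = 3 + 2 K$)
$B{\left(x,V \right)} = -9$
$15 - 428 B{\left(T{\left(-1,5 \right)},Q{\left(5 \right)} \right)} = 15 - -3852 = 15 + 3852 = 3867$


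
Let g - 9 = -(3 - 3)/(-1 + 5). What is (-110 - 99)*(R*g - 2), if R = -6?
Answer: 11704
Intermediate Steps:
g = 9 (g = 9 - (3 - 3)/(-1 + 5) = 9 - 0/4 = 9 - 1*0 = 9 + 0 = 9)
(-110 - 99)*(R*g - 2) = (-110 - 99)*(-6*9 - 2) = -209*(-54 - 2) = -209*(-56) = 11704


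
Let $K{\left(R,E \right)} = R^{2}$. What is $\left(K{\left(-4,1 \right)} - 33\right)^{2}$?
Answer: $289$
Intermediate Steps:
$\left(K{\left(-4,1 \right)} - 33\right)^{2} = \left(\left(-4\right)^{2} - 33\right)^{2} = \left(16 - 33\right)^{2} = \left(-17\right)^{2} = 289$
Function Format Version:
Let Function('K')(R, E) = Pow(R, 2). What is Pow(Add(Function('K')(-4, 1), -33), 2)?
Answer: 289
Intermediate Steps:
Pow(Add(Function('K')(-4, 1), -33), 2) = Pow(Add(Pow(-4, 2), -33), 2) = Pow(Add(16, -33), 2) = Pow(-17, 2) = 289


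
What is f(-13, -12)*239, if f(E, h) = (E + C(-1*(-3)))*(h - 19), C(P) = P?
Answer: 74090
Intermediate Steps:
f(E, h) = (-19 + h)*(3 + E) (f(E, h) = (E - 1*(-3))*(h - 19) = (E + 3)*(-19 + h) = (3 + E)*(-19 + h) = (-19 + h)*(3 + E))
f(-13, -12)*239 = (-57 - 19*(-13) + 3*(-12) - 13*(-12))*239 = (-57 + 247 - 36 + 156)*239 = 310*239 = 74090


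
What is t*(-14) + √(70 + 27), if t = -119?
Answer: 1666 + √97 ≈ 1675.8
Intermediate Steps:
t*(-14) + √(70 + 27) = -119*(-14) + √(70 + 27) = 1666 + √97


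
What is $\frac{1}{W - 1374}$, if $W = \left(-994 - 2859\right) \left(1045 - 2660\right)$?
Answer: $\frac{1}{6221221} \approx 1.6074 \cdot 10^{-7}$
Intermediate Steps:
$W = 6222595$ ($W = \left(-3853\right) \left(-1615\right) = 6222595$)
$\frac{1}{W - 1374} = \frac{1}{6222595 - 1374} = \frac{1}{6221221}$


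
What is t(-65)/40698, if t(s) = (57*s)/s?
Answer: 1/714 ≈ 0.0014006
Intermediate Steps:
t(s) = 57
t(-65)/40698 = 57/40698 = 57*(1/40698) = 1/714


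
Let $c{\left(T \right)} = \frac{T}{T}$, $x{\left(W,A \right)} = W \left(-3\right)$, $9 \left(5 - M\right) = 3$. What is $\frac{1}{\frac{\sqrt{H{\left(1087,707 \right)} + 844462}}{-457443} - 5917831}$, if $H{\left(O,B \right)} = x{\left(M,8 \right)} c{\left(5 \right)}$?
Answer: $- \frac{1238330389494977919}{7328229967195454672529241} + \frac{1829772 \sqrt{52778}}{7328229967195454672529241} \approx -1.6898 \cdot 10^{-7}$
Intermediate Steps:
$M = \frac{14}{3}$ ($M = 5 - \frac{1}{3} = \frac{14}{3} \approx 4.6667$)
$x{\left(W,A \right)} = - 3 W$
$c{\left(T \right)} = 1$
$H{\left(O,B \right)} = -14$ ($H{\left(O,B \right)} = \left(-3\right) \frac{14}{3} \cdot 1 = \left(-14\right) 1 = -14$)
$\frac{1}{\frac{\sqrt{H{\left(1087,707 \right)} + 844462}}{-457443} - 5917831} = \frac{1}{\frac{\sqrt{-14 + 844462}}{-457443} - 5917831} = \frac{1}{\sqrt{844448} \left(- \frac{1}{457443}\right) - 5917831} = \frac{1}{4 \sqrt{52778} \left(- \frac{1}{457443}\right) - 5917831} = \frac{1}{- \frac{4 \sqrt{52778}}{457443} - 5917831} = \frac{1}{-5917831 - \frac{4 \sqrt{52778}}{457443}}$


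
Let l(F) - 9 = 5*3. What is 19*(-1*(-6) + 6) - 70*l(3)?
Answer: -1452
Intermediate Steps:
l(F) = 24 (l(F) = 9 + 5*3 = 9 + 15 = 24)
19*(-1*(-6) + 6) - 70*l(3) = 19*(-1*(-6) + 6) - 70*24 = 19*(6 + 6) - 1*1680 = 19*12 - 1680 = 228 - 1680 = -1452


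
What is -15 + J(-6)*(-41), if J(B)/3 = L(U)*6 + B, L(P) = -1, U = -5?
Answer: 1461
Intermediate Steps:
J(B) = -18 + 3*B (J(B) = 3*(-1*6 + B) = 3*(-6 + B) = -18 + 3*B)
-15 + J(-6)*(-41) = -15 + (-18 + 3*(-6))*(-41) = -15 + (-18 - 18)*(-41) = -15 - 36*(-41) = -15 + 1476 = 1461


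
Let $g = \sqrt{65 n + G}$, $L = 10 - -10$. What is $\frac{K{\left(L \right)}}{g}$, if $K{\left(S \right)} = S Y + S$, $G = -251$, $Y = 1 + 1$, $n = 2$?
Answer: $- \frac{60 i}{11} \approx - 5.4545 i$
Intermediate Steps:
$Y = 2$
$L = 20$ ($L = 10 + 10 = 20$)
$K{\left(S \right)} = 3 S$ ($K{\left(S \right)} = S 2 + S = 2 S + S = 3 S$)
$g = 11 i$ ($g = \sqrt{65 \cdot 2 - 251} = \sqrt{130 - 251} = \sqrt{-121} = 11 i \approx 11.0 i$)
$\frac{K{\left(L \right)}}{g} = \frac{3 \cdot 20}{11 i} = 60 \left(- \frac{i}{11}\right) = - \frac{60 i}{11}$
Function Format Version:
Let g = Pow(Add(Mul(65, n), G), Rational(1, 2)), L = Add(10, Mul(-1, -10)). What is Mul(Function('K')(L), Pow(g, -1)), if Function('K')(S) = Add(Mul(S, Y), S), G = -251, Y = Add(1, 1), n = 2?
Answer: Mul(Rational(-60, 11), I) ≈ Mul(-5.4545, I)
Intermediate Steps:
Y = 2
L = 20 (L = Add(10, 10) = 20)
Function('K')(S) = Mul(3, S) (Function('K')(S) = Add(Mul(S, 2), S) = Add(Mul(2, S), S) = Mul(3, S))
g = Mul(11, I) (g = Pow(Add(Mul(65, 2), -251), Rational(1, 2)) = Pow(Add(130, -251), Rational(1, 2)) = Pow(-121, Rational(1, 2)) = Mul(11, I) ≈ Mul(11.000, I))
Mul(Function('K')(L), Pow(g, -1)) = Mul(Mul(3, 20), Pow(Mul(11, I), -1)) = Mul(60, Mul(Rational(-1, 11), I)) = Mul(Rational(-60, 11), I)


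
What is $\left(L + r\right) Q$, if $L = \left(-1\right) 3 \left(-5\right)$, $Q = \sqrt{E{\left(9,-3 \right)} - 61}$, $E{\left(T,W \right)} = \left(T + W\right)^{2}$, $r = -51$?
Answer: $- 180 i \approx - 180.0 i$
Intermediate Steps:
$Q = 5 i$ ($Q = \sqrt{\left(9 - 3\right)^{2} - 61} = \sqrt{6^{2} - 61} = \sqrt{36 - 61} = \sqrt{-25} = 5 i \approx 5.0 i$)
$L = 15$ ($L = \left(-3\right) \left(-5\right) = 15$)
$\left(L + r\right) Q = \left(15 - 51\right) 5 i = - 36 \cdot 5 i = - 180 i$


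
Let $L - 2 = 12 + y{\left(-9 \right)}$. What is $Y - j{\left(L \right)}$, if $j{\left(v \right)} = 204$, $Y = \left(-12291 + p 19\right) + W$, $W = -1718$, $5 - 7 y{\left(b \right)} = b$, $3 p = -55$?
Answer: $- \frac{43684}{3} \approx -14561.0$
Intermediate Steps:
$p = - \frac{55}{3}$ ($p = \frac{1}{3} \left(-55\right) = - \frac{55}{3} \approx -18.333$)
$y{\left(b \right)} = \frac{5}{7} - \frac{b}{7}$
$L = 16$ ($L = 2 + \left(12 + \left(\frac{5}{7} - - \frac{9}{7}\right)\right) = 2 + \left(12 + \left(\frac{5}{7} + \frac{9}{7}\right)\right) = 2 + \left(12 + 2\right) = 2 + 14 = 16$)
$Y = - \frac{43072}{3}$ ($Y = \left(-12291 - \frac{1045}{3}\right) - 1718 = - \frac{37918}{3} - 1718 = - \frac{43072}{3} \approx -14357.0$)
$Y - j{\left(L \right)} = - \frac{43072}{3} - 204 = - \frac{43684}{3}$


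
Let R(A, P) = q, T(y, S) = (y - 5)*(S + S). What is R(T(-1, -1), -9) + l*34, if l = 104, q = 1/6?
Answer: 21217/6 ≈ 3536.2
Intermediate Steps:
q = ⅙ ≈ 0.16667
T(y, S) = 2*S*(-5 + y) (T(y, S) = (-5 + y)*(2*S) = 2*S*(-5 + y))
R(A, P) = ⅙
R(T(-1, -1), -9) + l*34 = ⅙ + 104*34 = ⅙ + 3536 = 21217/6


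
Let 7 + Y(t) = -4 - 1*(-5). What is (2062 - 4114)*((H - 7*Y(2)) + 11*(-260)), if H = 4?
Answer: 5774328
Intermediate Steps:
Y(t) = -6 (Y(t) = -7 + (-4 - 1*(-5)) = -7 + (-4 + 5) = -7 + 1 = -6)
(2062 - 4114)*((H - 7*Y(2)) + 11*(-260)) = (2062 - 4114)*((4 - 7*(-6)) + 11*(-260)) = -2052*((4 + 42) - 2860) = -2052*(46 - 2860) = -2052*(-2814) = 5774328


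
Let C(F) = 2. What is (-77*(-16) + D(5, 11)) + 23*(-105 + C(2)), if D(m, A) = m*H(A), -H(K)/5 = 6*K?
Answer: -2787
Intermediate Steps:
H(K) = -30*K
D(m, A) = -30*A*m (D(m, A) = m*(-30*A) = -30*A*m)
(-77*(-16) + D(5, 11)) + 23*(-105 + C(2)) = (-77*(-16) - 30*11*5) + 23*(-105 + 2) = (1232 - 1650) + 23*(-103) = -418 - 2369 = -2787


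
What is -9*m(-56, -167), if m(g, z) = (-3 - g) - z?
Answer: -1980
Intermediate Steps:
m(g, z) = -3 - g - z
-9*m(-56, -167) = -9*(-3 - 1*(-56) - 1*(-167)) = -9*(-3 + 56 + 167) = -9*220 = -1980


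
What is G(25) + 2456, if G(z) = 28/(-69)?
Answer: 169436/69 ≈ 2455.6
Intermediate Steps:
G(z) = -28/69 (G(z) = 28*(-1/69) = -28/69)
G(25) + 2456 = -28/69 + 2456 = 169436/69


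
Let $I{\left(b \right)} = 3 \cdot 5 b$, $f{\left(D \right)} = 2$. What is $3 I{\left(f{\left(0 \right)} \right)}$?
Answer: $90$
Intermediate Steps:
$I{\left(b \right)} = 15 b$
$3 I{\left(f{\left(0 \right)} \right)} = 3 \cdot 15 \cdot 2 = 3 \cdot 30 = 90$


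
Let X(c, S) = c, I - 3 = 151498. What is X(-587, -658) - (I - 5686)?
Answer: -146402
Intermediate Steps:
I = 151501 (I = 3 + 151498 = 151501)
X(-587, -658) - (I - 5686) = -587 - (151501 - 5686) = -587 - 1*145815 = -587 - 145815 = -146402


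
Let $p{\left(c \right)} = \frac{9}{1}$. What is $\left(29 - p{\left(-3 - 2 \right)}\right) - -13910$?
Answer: $13930$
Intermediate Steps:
$p{\left(c \right)} = 9$ ($p{\left(c \right)} = 9 \cdot 1 = 9$)
$\left(29 - p{\left(-3 - 2 \right)}\right) - -13910 = \left(29 - 9\right) - -13910 = \left(29 - 9\right) + 13910 = 20 + 13910 = 13930$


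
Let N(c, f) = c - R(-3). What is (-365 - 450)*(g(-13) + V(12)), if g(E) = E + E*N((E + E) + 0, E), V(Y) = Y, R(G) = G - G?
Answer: -274655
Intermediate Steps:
R(G) = 0
N(c, f) = c (N(c, f) = c - 1*0 = c + 0 = c)
g(E) = E + 2*E**2 (g(E) = E + E*((E + E) + 0) = E + E*(2*E + 0) = E + E*(2*E) = E + 2*E**2)
(-365 - 450)*(g(-13) + V(12)) = (-365 - 450)*(-13*(1 + 2*(-13)) + 12) = -815*(-13*(1 - 26) + 12) = -815*(-13*(-25) + 12) = -815*(325 + 12) = -815*337 = -274655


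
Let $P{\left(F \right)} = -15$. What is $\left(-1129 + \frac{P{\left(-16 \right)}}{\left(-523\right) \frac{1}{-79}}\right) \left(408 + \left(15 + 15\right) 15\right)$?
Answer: $- \frac{507637416}{523} \approx -9.7063 \cdot 10^{5}$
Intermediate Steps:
$\left(-1129 + \frac{P{\left(-16 \right)}}{\left(-523\right) \frac{1}{-79}}\right) \left(408 + \left(15 + 15\right) 15\right) = \left(-1129 - \frac{15}{\left(-523\right) \frac{1}{-79}}\right) \left(408 + \left(15 + 15\right) 15\right) = \left(-1129 - \frac{15}{\left(-523\right) \left(- \frac{1}{79}\right)}\right) \left(408 + 30 \cdot 15\right) = \left(-1129 - \frac{15}{\frac{523}{79}}\right) \left(408 + 450\right) = \left(-1129 - \frac{1185}{523}\right) 858 = \left(- \frac{591652}{523}\right) 858 = - \frac{507637416}{523}$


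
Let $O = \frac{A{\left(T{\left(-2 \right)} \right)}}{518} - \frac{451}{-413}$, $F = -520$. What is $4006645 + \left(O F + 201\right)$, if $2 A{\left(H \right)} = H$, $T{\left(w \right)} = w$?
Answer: $\frac{61219951826}{15281} \approx 4.0063 \cdot 10^{6}$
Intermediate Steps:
$A{\left(H \right)} = \frac{H}{2}$
$O = \frac{33315}{30562}$ ($O = \frac{\frac{1}{2} \left(-2\right)}{518} - \frac{451}{-413} = \left(-1\right) \frac{1}{518} - - \frac{451}{413} = - \frac{1}{518} + \frac{451}{413} = \frac{33315}{30562} \approx 1.0901$)
$4006645 + \left(O F + 201\right) = 4006645 + \left(\frac{33315}{30562} \left(-520\right) + 201\right) = 4006645 + \left(- \frac{8661900}{15281} + 201\right) = 4006645 - \frac{5590419}{15281} = \frac{61219951826}{15281}$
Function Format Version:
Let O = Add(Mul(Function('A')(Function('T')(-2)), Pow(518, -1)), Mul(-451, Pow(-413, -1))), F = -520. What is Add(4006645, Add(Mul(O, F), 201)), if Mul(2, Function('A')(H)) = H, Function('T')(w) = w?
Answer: Rational(61219951826, 15281) ≈ 4.0063e+6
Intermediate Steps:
Function('A')(H) = Mul(Rational(1, 2), H)
O = Rational(33315, 30562) (O = Add(Mul(Mul(Rational(1, 2), -2), Pow(518, -1)), Mul(-451, Pow(-413, -1))) = Add(Mul(-1, Rational(1, 518)), Mul(-451, Rational(-1, 413))) = Add(Rational(-1, 518), Rational(451, 413)) = Rational(33315, 30562) ≈ 1.0901)
Add(4006645, Add(Mul(O, F), 201)) = Add(4006645, Add(Mul(Rational(33315, 30562), -520), 201)) = Add(4006645, Add(Rational(-8661900, 15281), 201)) = Add(4006645, Rational(-5590419, 15281)) = Rational(61219951826, 15281)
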